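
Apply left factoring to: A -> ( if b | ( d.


Common prefix: '('
Factored: A -> ( A', A' -> if b | d


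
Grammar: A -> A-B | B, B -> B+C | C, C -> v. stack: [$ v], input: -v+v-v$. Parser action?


'v' on top is the handle for C -> v
Action: reduce (C -> v)


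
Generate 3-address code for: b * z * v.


Break into single-operator statements:
t1 = b * z
t2 = t1 * v


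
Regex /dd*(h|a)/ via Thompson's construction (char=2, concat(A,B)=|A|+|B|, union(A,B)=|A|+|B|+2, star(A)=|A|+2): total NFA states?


Syntax tree has 4 char leaf(s), 1 union(s), 1 star(s)
chars contribute 4×2 = 8; each union adds +2; each star adds +2
Total: 8 + 2 + 2 = 12 states


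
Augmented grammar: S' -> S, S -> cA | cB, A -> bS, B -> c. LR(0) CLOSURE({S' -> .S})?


Start: S' -> .S
For each item with dot before a nonterminal B, add B -> .γ for every B-production
Closure: [S' -> .S, S -> .cA, S -> .cB]


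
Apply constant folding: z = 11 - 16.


11 - 16 = -5 at compile time
Optimized: z = -5


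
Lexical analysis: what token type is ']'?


Pattern: delimiter/punctuation
Type: PUNCTUATION


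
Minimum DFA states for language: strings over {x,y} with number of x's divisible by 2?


Track (count of x) mod 2: states 0..1, accept at 0
Minimal DFA: 2 states


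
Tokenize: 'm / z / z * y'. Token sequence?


Scan left to right, longest-match per lexeme
Tokens: ID(m), OP(/), ID(z), OP(/), ID(z), OP(*), ID(y)


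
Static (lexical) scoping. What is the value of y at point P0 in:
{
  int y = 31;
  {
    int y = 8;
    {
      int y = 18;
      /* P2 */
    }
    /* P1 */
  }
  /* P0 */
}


y declared in the same block as P0
y = 31


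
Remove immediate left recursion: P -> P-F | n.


Left-recursive alternatives: P-F; non-recursive: n
Introduce P': P -> nP', P' -> -FP' | ε


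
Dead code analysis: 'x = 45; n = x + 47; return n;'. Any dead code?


x is read by n's definition; n is returned
No dead code


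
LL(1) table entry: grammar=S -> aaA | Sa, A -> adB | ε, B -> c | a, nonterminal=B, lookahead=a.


For [B, a]: 'a' ∈ FIRST(a)
Entry: B -> a


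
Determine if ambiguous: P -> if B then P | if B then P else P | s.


dangling else: 'if B then if B then s else s' parses two ways
Ambiguous


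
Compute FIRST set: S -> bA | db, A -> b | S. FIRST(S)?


Per alternative of S: FIRST(bA) = {b}; FIRST(db) = {d}
FIRST(S) = {b, d}


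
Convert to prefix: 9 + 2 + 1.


left-to-right (same/higher precedence on left): tree is (+ (+ 9 2) 1)
Prefix: + + 9 2 1


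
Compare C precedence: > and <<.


'<<' is shift (level 8); '>' is relational (level 7)
Higher level binds tighter
'<<' has higher precedence than '>'


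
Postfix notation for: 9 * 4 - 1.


Left to right (same or higher precedence on left)
Postfix: 9 4 * 1 -


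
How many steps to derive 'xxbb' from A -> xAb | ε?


Derivation: A => xAb => xxAbb => xxbb
Steps: 3


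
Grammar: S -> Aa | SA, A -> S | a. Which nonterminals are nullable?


A nonterminal is nullable iff some alternative derives ε (directly, or every symbol in it is nullable)
Nullable: {}


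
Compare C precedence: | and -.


'-' is additive (level 9); '|' is bitwise OR (level 3)
Higher level binds tighter
'-' has higher precedence than '|'


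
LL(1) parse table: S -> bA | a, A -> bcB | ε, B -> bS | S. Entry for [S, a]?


For [S, a]: 'a' ∈ FIRST(a)
Entry: S -> a


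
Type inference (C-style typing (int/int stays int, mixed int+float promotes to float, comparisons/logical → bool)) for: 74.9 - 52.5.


Operand types: float - float
Rule: mixed int/float promotes to float; int/int stays int
Result type: float


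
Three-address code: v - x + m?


Break into single-operator statements:
t1 = v - x
t2 = t1 + m


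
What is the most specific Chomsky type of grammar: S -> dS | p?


Right-linear: every RHS is a terminal or a terminal followed by one nonterminal
Classification: Type 3 (Regular)


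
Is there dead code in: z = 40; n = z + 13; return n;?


z is read by n's definition; n is returned
No dead code


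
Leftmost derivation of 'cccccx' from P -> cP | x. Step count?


Derivation: P => cP => ccP => cccP => ccccP => cccccP => cccccx
Steps: 6


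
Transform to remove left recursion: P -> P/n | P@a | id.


Left-recursive alternatives: P/n, P@a; non-recursive: id
Introduce P': P -> idP', P' -> /nP' | @aP' | ε


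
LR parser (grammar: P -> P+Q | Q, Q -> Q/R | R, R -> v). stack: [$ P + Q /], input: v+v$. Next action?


no handle; shift 'v'
Action: shift


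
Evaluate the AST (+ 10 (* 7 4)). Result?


Evaluate inner: (* 7 4) = 28
Evaluate root: (+ 10 28) = 38
Result: 38


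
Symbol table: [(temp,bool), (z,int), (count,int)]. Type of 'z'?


Lookup 'z' → type int


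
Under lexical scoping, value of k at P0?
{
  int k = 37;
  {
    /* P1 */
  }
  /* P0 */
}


k declared in the same block as P0
k = 37


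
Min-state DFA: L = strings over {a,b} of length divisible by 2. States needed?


Track length mod 2: states 0..1, accept at 0
Minimal DFA: 2 states


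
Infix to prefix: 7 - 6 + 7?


left-to-right (same/higher precedence on left): tree is (+ (- 7 6) 7)
Prefix: + - 7 6 7


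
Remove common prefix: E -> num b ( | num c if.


Common prefix: 'num'
Factored: E -> num E', E' -> b ( | c if


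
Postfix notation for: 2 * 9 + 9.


Left to right (same or higher precedence on left)
Postfix: 2 9 * 9 +


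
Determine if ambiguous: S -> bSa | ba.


balanced b^n…a^n: each string has a unique parse
Unambiguous


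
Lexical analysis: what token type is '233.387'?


Pattern: digits with a decimal point
Type: FLOAT_LITERAL


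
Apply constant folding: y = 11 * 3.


11 * 3 = 33 at compile time
Optimized: y = 33


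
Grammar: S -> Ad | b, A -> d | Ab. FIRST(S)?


Per alternative of S: FIRST(Ad) = {d}; FIRST(b) = {b}
FIRST(S) = {b, d}


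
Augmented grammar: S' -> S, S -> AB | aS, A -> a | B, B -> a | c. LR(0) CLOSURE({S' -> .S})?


Start: S' -> .S
For each item with dot before a nonterminal B, add B -> .γ for every B-production
Closure: [S' -> .S, S -> .AB, S -> .aS, A -> .a, A -> .B, B -> .a, B -> .c]


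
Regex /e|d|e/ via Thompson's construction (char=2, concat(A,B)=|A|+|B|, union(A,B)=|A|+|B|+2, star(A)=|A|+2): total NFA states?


Syntax tree has 3 char leaf(s), 2 union(s), 0 star(s)
chars contribute 3×2 = 6; each union adds +2; each star adds +2
Total: 6 + 4 + 0 = 10 states


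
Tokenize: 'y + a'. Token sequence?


Scan left to right, longest-match per lexeme
Tokens: ID(y), OP(+), ID(a)


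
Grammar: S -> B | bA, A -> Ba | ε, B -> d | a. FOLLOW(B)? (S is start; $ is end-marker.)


$ ∈ FOLLOW(S). For each A -> αBβ: add FIRST(β)\{ε} to FOLLOW(B); if β nullable, add FOLLOW(A).
FOLLOW(B) = {$, a}


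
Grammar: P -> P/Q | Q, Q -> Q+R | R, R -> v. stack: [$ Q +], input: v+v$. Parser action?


no handle; shift 'v'
Action: shift


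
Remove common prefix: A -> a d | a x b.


Common prefix: 'a'
Factored: A -> a A', A' -> d | x b


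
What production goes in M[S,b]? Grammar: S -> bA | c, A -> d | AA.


For [S, b]: 'b' ∈ FIRST(bA)
Entry: S -> bA


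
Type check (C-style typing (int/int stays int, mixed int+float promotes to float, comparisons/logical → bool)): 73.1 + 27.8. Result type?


Operand types: float + float
Rule: mixed int/float promotes to float; int/int stays int
Result type: float


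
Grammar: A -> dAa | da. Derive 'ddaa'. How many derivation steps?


Derivation: A => dAa => ddaa
Steps: 2


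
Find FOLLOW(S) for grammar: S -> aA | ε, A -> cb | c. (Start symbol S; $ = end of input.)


$ ∈ FOLLOW(S). For each A -> αBβ: add FIRST(β)\{ε} to FOLLOW(B); if β nullable, add FOLLOW(A).
FOLLOW(S) = {$}


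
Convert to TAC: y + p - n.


Break into single-operator statements:
t1 = y + p
t2 = t1 - n


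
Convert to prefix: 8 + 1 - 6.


left-to-right (same/higher precedence on left): tree is (- (+ 8 1) 6)
Prefix: - + 8 1 6


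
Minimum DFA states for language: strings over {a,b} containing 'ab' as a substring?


KMP-style automaton: 2 progress states + 1 absorbing accept = 3
Minimal DFA: 3 states


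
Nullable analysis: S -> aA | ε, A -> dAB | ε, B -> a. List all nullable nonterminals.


A nonterminal is nullable iff some alternative derives ε (directly, or every symbol in it is nullable)
Nullable: {A, S}


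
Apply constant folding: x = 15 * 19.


15 * 19 = 285 at compile time
Optimized: x = 285


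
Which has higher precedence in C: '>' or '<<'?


'<<' is shift (level 8); '>' is relational (level 7)
Higher level binds tighter
'<<' has higher precedence than '>'


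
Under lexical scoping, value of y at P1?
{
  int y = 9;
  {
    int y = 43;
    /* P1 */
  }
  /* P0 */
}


y declared in the same block as P1
y = 43


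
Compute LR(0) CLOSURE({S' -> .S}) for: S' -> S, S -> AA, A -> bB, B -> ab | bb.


Start: S' -> .S
For each item with dot before a nonterminal B, add B -> .γ for every B-production
Closure: [S' -> .S, S -> .AA, A -> .bB]


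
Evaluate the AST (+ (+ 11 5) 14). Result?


Evaluate inner: (+ 11 5) = 16
Evaluate root: (+ 16 14) = 30
Result: 30


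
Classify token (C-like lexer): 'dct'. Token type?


Pattern: letter/underscore followed by alphanumerics, not a keyword
Type: IDENTIFIER


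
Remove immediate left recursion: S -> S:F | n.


Left-recursive alternatives: S:F; non-recursive: n
Introduce S': S -> nS', S' -> :FS' | ε


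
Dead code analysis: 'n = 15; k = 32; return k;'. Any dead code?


n is assigned but never read
Dead: 'n = 15'


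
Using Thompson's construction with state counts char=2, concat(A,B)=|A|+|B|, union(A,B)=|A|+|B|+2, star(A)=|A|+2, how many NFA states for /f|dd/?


Syntax tree has 3 char leaf(s), 1 union(s), 0 star(s)
chars contribute 3×2 = 6; each union adds +2; each star adds +2
Total: 6 + 2 + 0 = 8 states


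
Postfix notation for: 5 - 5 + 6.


Left to right (same or higher precedence on left)
Postfix: 5 5 - 6 +


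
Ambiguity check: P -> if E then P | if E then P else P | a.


dangling else: 'if E then if E then a else a' parses two ways
Ambiguous


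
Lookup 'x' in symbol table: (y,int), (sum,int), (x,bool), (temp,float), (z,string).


Lookup 'x' → type bool


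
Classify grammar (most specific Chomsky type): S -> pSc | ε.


Single nonterminal LHS, but p^n c^n is not regular
Classification: Type 2 (Context-Free)


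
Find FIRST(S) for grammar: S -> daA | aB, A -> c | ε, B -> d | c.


Per alternative of S: FIRST(daA) = {d}; FIRST(aB) = {a}
FIRST(S) = {a, d}


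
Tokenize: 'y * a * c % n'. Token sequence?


Scan left to right, longest-match per lexeme
Tokens: ID(y), OP(*), ID(a), OP(*), ID(c), OP(%), ID(n)


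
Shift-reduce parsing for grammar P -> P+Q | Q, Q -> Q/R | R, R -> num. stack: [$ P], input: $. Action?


start symbol P on stack, input exhausted
Action: accept


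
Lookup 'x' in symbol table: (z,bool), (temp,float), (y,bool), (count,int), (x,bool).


Lookup 'x' → type bool


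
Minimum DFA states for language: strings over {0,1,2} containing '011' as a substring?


KMP-style automaton: 3 progress states + 1 absorbing accept = 4
Minimal DFA: 4 states


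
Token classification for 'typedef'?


Pattern: reserved word
Type: KEYWORD


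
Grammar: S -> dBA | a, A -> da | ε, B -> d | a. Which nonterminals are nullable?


A nonterminal is nullable iff some alternative derives ε (directly, or every symbol in it is nullable)
Nullable: {A}


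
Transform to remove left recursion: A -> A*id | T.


Left-recursive alternatives: A*id; non-recursive: T
Introduce A': A -> TA', A' -> *idA' | ε


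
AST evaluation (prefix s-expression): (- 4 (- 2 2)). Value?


Evaluate inner: (- 2 2) = 0
Evaluate root: (- 4 0) = 4
Result: 4


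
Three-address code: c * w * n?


Break into single-operator statements:
t1 = c * w
t2 = t1 * n


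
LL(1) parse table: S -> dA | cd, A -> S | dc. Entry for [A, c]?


For [A, c]: 'c' ∈ FIRST(S)
Entry: A -> S


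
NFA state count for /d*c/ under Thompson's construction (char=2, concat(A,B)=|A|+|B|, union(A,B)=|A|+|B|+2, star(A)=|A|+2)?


Syntax tree has 2 char leaf(s), 0 union(s), 1 star(s)
chars contribute 2×2 = 4; each union adds +2; each star adds +2
Total: 4 + 0 + 2 = 6 states


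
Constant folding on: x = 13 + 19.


13 + 19 = 32 at compile time
Optimized: x = 32


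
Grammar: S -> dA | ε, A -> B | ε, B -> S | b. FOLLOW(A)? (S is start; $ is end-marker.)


$ ∈ FOLLOW(S). For each A -> αBβ: add FIRST(β)\{ε} to FOLLOW(B); if β nullable, add FOLLOW(A).
FOLLOW(A) = {$}


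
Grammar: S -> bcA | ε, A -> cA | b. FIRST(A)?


Per alternative of A: FIRST(cA) = {c}; FIRST(b) = {b}
FIRST(A) = {b, c}


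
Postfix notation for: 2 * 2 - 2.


Left to right (same or higher precedence on left)
Postfix: 2 2 * 2 -


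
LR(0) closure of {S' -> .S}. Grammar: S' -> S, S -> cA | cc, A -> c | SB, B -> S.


Start: S' -> .S
For each item with dot before a nonterminal B, add B -> .γ for every B-production
Closure: [S' -> .S, S -> .cA, S -> .cc]


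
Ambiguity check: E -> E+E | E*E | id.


'id+id*id' has two parse trees (no precedence encoded between + and *)
Ambiguous


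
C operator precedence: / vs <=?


'/' is multiplicative (level 10); '<=' is relational (level 7)
Higher level binds tighter
'/' has higher precedence than '<='


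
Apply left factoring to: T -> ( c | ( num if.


Common prefix: '('
Factored: T -> ( T', T' -> c | num if


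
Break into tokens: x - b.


Scan left to right, longest-match per lexeme
Tokens: ID(x), OP(-), ID(b)


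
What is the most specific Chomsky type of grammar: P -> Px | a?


Left-linear: every RHS is a terminal or one nonterminal followed by a terminal
Classification: Type 3 (Regular)


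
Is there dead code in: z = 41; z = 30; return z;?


first assignment to z is overwritten before any read
Dead: 'z = 41'


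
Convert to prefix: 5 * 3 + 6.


left-to-right (same/higher precedence on left): tree is (+ (* 5 3) 6)
Prefix: + * 5 3 6


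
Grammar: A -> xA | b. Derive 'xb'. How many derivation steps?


Derivation: A => xA => xb
Steps: 2


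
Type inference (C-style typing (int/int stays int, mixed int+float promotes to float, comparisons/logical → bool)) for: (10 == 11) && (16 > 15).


Operand types: bool && bool
Rule: logical operators take bool operands and yield bool
Result type: bool


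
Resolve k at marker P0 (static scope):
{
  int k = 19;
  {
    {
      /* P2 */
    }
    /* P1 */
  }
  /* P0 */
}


k declared in the same block as P0
k = 19


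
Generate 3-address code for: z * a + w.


Break into single-operator statements:
t1 = z * a
t2 = t1 + w


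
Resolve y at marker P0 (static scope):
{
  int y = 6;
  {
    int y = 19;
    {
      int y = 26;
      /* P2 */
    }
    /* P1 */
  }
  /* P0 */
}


y declared in the same block as P0
y = 6


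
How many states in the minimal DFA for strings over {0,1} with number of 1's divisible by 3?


Track (count of 1) mod 3: states 0..2, accept at 0
Minimal DFA: 3 states


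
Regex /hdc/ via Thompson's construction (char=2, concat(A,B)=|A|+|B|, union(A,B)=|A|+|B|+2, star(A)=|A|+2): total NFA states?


Syntax tree has 3 char leaf(s), 0 union(s), 0 star(s)
chars contribute 3×2 = 6; each union adds +2; each star adds +2
Total: 6 + 0 + 0 = 6 states


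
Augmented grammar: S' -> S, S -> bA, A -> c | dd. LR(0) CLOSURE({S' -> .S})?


Start: S' -> .S
For each item with dot before a nonterminal B, add B -> .γ for every B-production
Closure: [S' -> .S, S -> .bA]


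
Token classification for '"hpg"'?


Pattern: double-quoted sequence
Type: STRING_LITERAL


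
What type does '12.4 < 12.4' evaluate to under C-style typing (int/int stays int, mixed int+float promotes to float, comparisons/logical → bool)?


Operand types: float < float
Rule: comparison yields bool
Result type: bool


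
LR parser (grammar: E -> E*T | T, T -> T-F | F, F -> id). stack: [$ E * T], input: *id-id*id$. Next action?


handle 'E*T' on top; lookahead ∈ FOLLOW(E) = {*, $}
Action: reduce (E -> E*T)


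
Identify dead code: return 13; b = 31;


statement follows a return and is unreachable
Dead: 'b = 31'


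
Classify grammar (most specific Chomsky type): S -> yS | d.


Right-linear: every RHS is a terminal or a terminal followed by one nonterminal
Classification: Type 3 (Regular)


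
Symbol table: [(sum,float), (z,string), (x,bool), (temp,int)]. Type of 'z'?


Lookup 'z' → type string


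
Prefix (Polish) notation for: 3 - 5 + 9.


left-to-right (same/higher precedence on left): tree is (+ (- 3 5) 9)
Prefix: + - 3 5 9


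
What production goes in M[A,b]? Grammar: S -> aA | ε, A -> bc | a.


For [A, b]: 'b' ∈ FIRST(bc)
Entry: A -> bc


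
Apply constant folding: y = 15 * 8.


15 * 8 = 120 at compile time
Optimized: y = 120


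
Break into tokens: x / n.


Scan left to right, longest-match per lexeme
Tokens: ID(x), OP(/), ID(n)


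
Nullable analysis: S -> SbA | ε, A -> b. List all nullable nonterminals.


A nonterminal is nullable iff some alternative derives ε (directly, or every symbol in it is nullable)
Nullable: {S}


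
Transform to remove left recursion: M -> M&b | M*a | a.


Left-recursive alternatives: M&b, M*a; non-recursive: a
Introduce M': M -> aM', M' -> &bM' | *aM' | ε


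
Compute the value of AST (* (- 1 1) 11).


Evaluate inner: (- 1 1) = 0
Evaluate root: (* 0 11) = 0
Result: 0


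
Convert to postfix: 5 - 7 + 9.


Left to right (same or higher precedence on left)
Postfix: 5 7 - 9 +


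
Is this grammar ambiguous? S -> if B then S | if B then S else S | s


dangling else: 'if B then if B then s else s' parses two ways
Ambiguous


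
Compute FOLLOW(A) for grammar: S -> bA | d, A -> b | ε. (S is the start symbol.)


$ ∈ FOLLOW(S). For each A -> αBβ: add FIRST(β)\{ε} to FOLLOW(B); if β nullable, add FOLLOW(A).
FOLLOW(A) = {$}


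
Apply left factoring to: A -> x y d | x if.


Common prefix: 'x'
Factored: A -> x A', A' -> y d | if


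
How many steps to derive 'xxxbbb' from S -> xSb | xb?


Derivation: S => xSb => xxSbb => xxxbbb
Steps: 3


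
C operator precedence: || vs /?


'/' is multiplicative (level 10); '||' is logical OR (level 1)
Higher level binds tighter
'/' has higher precedence than '||'


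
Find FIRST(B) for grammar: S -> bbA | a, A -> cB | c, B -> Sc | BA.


Per alternative of B: FIRST(Sc) = {a, b}; FIRST(BA) = {a, b}
FIRST(B) = {a, b}


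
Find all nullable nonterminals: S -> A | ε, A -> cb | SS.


A nonterminal is nullable iff some alternative derives ε (directly, or every symbol in it is nullable)
Nullable: {A, S}


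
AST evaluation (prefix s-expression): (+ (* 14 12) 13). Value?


Evaluate inner: (* 14 12) = 168
Evaluate root: (+ 168 13) = 181
Result: 181


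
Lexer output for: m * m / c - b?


Scan left to right, longest-match per lexeme
Tokens: ID(m), OP(*), ID(m), OP(/), ID(c), OP(-), ID(b)


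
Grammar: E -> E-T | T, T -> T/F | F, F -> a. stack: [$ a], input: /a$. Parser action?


'a' on top is the handle for F -> a
Action: reduce (F -> a)


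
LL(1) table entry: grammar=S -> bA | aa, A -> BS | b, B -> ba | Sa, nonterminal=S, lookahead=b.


For [S, b]: 'b' ∈ FIRST(bA)
Entry: S -> bA


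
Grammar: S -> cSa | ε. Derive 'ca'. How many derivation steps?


Derivation: S => cSa => ca
Steps: 2


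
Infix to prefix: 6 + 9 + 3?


left-to-right (same/higher precedence on left): tree is (+ (+ 6 9) 3)
Prefix: + + 6 9 3


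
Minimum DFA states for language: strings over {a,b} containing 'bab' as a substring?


KMP-style automaton: 3 progress states + 1 absorbing accept = 4
Minimal DFA: 4 states


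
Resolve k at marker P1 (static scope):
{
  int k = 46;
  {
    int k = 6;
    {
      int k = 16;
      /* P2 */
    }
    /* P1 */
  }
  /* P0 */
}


k declared in the same block as P1
k = 6


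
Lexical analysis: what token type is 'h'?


Pattern: letter/underscore followed by alphanumerics, not a keyword
Type: IDENTIFIER


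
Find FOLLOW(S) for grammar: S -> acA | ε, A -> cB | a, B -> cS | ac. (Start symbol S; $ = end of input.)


$ ∈ FOLLOW(S). For each A -> αBβ: add FIRST(β)\{ε} to FOLLOW(B); if β nullable, add FOLLOW(A).
FOLLOW(S) = {$}


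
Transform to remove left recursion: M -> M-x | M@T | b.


Left-recursive alternatives: M-x, M@T; non-recursive: b
Introduce M': M -> bM', M' -> -xM' | @TM' | ε


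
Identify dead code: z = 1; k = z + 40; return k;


z is read by k's definition; k is returned
No dead code


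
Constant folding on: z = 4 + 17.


4 + 17 = 21 at compile time
Optimized: z = 21


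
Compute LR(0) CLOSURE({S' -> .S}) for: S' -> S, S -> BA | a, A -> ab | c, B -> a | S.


Start: S' -> .S
For each item with dot before a nonterminal B, add B -> .γ for every B-production
Closure: [S' -> .S, S -> .BA, S -> .a, B -> .a, B -> .S]


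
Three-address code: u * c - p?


Break into single-operator statements:
t1 = u * c
t2 = t1 - p


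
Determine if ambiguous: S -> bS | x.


right-linear, alternatives start with distinct terminals 'b' vs 'x': unique leftmost derivation
Unambiguous


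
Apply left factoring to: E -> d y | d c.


Common prefix: 'd'
Factored: E -> d E', E' -> y | c


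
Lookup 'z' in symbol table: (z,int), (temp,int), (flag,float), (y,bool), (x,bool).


Lookup 'z' → type int


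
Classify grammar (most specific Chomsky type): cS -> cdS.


LHS has context (more than one symbol) and |LHS| ≤ |RHS|
Classification: Type 1 (Context-Sensitive)


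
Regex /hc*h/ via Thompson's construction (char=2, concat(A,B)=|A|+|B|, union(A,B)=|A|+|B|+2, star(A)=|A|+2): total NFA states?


Syntax tree has 3 char leaf(s), 0 union(s), 1 star(s)
chars contribute 3×2 = 6; each union adds +2; each star adds +2
Total: 6 + 0 + 2 = 8 states


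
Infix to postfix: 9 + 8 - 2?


Left to right (same or higher precedence on left)
Postfix: 9 8 + 2 -


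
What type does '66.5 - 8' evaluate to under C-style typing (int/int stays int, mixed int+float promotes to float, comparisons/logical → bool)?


Operand types: float - int
Rule: mixed int/float promotes to float; int/int stays int
Result type: float


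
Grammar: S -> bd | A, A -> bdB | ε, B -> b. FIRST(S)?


Per alternative of S: FIRST(bd) = {b}; FIRST(A) = {b, ε}
FIRST(S) = {b, ε}


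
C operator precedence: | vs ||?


'|' is bitwise OR (level 3); '||' is logical OR (level 1)
Higher level binds tighter
'|' has higher precedence than '||'


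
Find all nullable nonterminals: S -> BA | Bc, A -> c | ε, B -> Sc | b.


A nonterminal is nullable iff some alternative derives ε (directly, or every symbol in it is nullable)
Nullable: {A}


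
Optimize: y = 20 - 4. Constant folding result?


20 - 4 = 16 at compile time
Optimized: y = 16


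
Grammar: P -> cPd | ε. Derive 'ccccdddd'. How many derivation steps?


Derivation: P => cPd => ccPdd => cccPddd => ccccPdddd => ccccdddd
Steps: 5


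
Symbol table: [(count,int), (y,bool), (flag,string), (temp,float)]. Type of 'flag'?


Lookup 'flag' → type string


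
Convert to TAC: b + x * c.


Break into single-operator statements:
t1 = x * c
t2 = b + t1


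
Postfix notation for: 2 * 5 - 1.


Left to right (same or higher precedence on left)
Postfix: 2 5 * 1 -


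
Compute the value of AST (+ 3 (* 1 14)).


Evaluate inner: (* 1 14) = 14
Evaluate root: (+ 3 14) = 17
Result: 17


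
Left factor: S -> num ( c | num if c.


Common prefix: 'num'
Factored: S -> num S', S' -> ( c | if c


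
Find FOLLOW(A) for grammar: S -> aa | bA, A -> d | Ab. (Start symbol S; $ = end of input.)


$ ∈ FOLLOW(S). For each A -> αBβ: add FIRST(β)\{ε} to FOLLOW(B); if β nullable, add FOLLOW(A).
FOLLOW(A) = {$, b}


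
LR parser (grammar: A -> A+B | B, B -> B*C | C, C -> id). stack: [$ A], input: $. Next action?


start symbol A on stack, input exhausted
Action: accept


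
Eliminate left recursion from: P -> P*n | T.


Left-recursive alternatives: P*n; non-recursive: T
Introduce P': P -> TP', P' -> *nP' | ε


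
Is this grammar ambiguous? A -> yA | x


right-linear, alternatives start with distinct terminals 'y' vs 'x': unique leftmost derivation
Unambiguous


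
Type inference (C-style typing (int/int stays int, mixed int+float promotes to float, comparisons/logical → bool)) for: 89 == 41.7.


Operand types: int == float
Rule: comparison yields bool
Result type: bool


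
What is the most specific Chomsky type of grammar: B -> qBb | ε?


Single nonterminal LHS, but q^n b^n is not regular
Classification: Type 2 (Context-Free)


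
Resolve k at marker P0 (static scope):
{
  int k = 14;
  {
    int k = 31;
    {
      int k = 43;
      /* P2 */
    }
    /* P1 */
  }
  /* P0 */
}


k declared in the same block as P0
k = 14


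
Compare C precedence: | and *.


'*' is multiplicative (level 10); '|' is bitwise OR (level 3)
Higher level binds tighter
'*' has higher precedence than '|'


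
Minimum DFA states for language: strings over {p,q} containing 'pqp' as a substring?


KMP-style automaton: 3 progress states + 1 absorbing accept = 4
Minimal DFA: 4 states


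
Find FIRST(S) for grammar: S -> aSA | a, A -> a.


Per alternative of S: FIRST(aSA) = {a}; FIRST(a) = {a}
FIRST(S) = {a}


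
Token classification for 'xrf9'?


Pattern: letter/underscore followed by alphanumerics, not a keyword
Type: IDENTIFIER


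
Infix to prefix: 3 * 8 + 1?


left-to-right (same/higher precedence on left): tree is (+ (* 3 8) 1)
Prefix: + * 3 8 1


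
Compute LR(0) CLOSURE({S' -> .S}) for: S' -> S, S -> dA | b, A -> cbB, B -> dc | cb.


Start: S' -> .S
For each item with dot before a nonterminal B, add B -> .γ for every B-production
Closure: [S' -> .S, S -> .dA, S -> .b]


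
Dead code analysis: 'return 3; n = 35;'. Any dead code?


statement follows a return and is unreachable
Dead: 'n = 35'


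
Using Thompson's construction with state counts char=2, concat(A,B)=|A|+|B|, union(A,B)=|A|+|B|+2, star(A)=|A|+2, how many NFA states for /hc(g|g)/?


Syntax tree has 4 char leaf(s), 1 union(s), 0 star(s)
chars contribute 4×2 = 8; each union adds +2; each star adds +2
Total: 8 + 2 + 0 = 10 states


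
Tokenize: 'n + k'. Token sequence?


Scan left to right, longest-match per lexeme
Tokens: ID(n), OP(+), ID(k)


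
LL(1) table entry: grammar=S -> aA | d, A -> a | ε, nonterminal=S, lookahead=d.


For [S, d]: 'd' ∈ FIRST(d)
Entry: S -> d


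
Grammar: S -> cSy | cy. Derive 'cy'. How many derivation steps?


Derivation: S => cy
Steps: 1


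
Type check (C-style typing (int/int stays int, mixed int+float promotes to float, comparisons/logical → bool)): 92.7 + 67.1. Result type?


Operand types: float + float
Rule: mixed int/float promotes to float; int/int stays int
Result type: float


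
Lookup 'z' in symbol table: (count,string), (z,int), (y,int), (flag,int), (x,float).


Lookup 'z' → type int


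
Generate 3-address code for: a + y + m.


Break into single-operator statements:
t1 = a + y
t2 = t1 + m


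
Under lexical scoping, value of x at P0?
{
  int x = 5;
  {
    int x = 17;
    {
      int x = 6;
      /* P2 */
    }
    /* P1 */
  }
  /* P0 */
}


x declared in the same block as P0
x = 5


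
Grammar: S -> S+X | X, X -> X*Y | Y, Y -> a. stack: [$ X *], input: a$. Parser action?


no handle; shift 'a'
Action: shift


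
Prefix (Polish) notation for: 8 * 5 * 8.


left-to-right (same/higher precedence on left): tree is (* (* 8 5) 8)
Prefix: * * 8 5 8


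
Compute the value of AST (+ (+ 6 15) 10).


Evaluate inner: (+ 6 15) = 21
Evaluate root: (+ 21 10) = 31
Result: 31


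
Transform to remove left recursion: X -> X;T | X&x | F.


Left-recursive alternatives: X;T, X&x; non-recursive: F
Introduce X': X -> FX', X' -> ;TX' | &xX' | ε


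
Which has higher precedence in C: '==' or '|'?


'==' is equality (level 6); '|' is bitwise OR (level 3)
Higher level binds tighter
'==' has higher precedence than '|'


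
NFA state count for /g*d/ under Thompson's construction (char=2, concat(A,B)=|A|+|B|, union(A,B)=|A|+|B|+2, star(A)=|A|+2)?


Syntax tree has 2 char leaf(s), 0 union(s), 1 star(s)
chars contribute 2×2 = 4; each union adds +2; each star adds +2
Total: 4 + 0 + 2 = 6 states


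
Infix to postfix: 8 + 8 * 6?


* has higher precedence, evaluate 8*6 first
Postfix: 8 8 6 * +


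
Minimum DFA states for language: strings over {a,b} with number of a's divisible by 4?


Track (count of a) mod 4: states 0..3, accept at 0
Minimal DFA: 4 states


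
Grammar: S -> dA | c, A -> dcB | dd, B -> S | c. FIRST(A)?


Per alternative of A: FIRST(dcB) = {d}; FIRST(dd) = {d}
FIRST(A) = {d}


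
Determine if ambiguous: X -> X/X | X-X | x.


'x/x-x' has two parse trees (no precedence encoded between / and -)
Ambiguous


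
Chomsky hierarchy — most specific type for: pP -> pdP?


LHS has context (more than one symbol) and |LHS| ≤ |RHS|
Classification: Type 1 (Context-Sensitive)


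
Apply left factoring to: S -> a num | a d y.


Common prefix: 'a'
Factored: S -> a S', S' -> num | d y


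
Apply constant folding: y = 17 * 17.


17 * 17 = 289 at compile time
Optimized: y = 289


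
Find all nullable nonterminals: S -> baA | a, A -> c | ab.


A nonterminal is nullable iff some alternative derives ε (directly, or every symbol in it is nullable)
Nullable: {}


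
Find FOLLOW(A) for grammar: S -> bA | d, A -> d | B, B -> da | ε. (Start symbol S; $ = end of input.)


$ ∈ FOLLOW(S). For each A -> αBβ: add FIRST(β)\{ε} to FOLLOW(B); if β nullable, add FOLLOW(A).
FOLLOW(A) = {$}


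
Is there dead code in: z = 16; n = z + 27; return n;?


z is read by n's definition; n is returned
No dead code


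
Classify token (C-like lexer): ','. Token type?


Pattern: delimiter/punctuation
Type: PUNCTUATION


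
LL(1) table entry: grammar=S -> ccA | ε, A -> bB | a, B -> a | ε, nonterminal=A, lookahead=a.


For [A, a]: 'a' ∈ FIRST(a)
Entry: A -> a


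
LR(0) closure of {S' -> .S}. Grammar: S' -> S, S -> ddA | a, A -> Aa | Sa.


Start: S' -> .S
For each item with dot before a nonterminal B, add B -> .γ for every B-production
Closure: [S' -> .S, S -> .ddA, S -> .a]


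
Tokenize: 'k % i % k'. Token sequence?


Scan left to right, longest-match per lexeme
Tokens: ID(k), OP(%), ID(i), OP(%), ID(k)


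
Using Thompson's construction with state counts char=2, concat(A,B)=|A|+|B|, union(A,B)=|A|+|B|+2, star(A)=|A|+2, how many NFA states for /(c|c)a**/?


Syntax tree has 3 char leaf(s), 1 union(s), 2 star(s)
chars contribute 3×2 = 6; each union adds +2; each star adds +2
Total: 6 + 2 + 4 = 12 states


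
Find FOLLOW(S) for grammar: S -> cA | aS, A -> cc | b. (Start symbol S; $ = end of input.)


$ ∈ FOLLOW(S). For each A -> αBβ: add FIRST(β)\{ε} to FOLLOW(B); if β nullable, add FOLLOW(A).
FOLLOW(S) = {$}


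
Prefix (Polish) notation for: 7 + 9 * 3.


'*' binds tighter: tree is (+ 7 (* 9 3))
Prefix: + 7 * 9 3


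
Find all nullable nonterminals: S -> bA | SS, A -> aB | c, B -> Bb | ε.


A nonterminal is nullable iff some alternative derives ε (directly, or every symbol in it is nullable)
Nullable: {B}


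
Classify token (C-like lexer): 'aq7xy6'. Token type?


Pattern: letter/underscore followed by alphanumerics, not a keyword
Type: IDENTIFIER


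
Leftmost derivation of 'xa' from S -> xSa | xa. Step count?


Derivation: S => xa
Steps: 1


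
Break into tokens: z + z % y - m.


Scan left to right, longest-match per lexeme
Tokens: ID(z), OP(+), ID(z), OP(%), ID(y), OP(-), ID(m)


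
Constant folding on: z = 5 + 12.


5 + 12 = 17 at compile time
Optimized: z = 17


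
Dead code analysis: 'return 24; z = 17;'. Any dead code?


statement follows a return and is unreachable
Dead: 'z = 17'


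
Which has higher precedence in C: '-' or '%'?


'%' is multiplicative (level 10); '-' is additive (level 9)
Higher level binds tighter
'%' has higher precedence than '-'


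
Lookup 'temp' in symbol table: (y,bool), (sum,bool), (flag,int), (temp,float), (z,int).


Lookup 'temp' → type float


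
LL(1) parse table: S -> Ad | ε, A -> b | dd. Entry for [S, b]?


For [S, b]: 'b' ∈ FIRST(Ad)
Entry: S -> Ad


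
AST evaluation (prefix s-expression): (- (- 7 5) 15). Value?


Evaluate inner: (- 7 5) = 2
Evaluate root: (- 2 15) = -13
Result: -13


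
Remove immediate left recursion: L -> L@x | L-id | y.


Left-recursive alternatives: L@x, L-id; non-recursive: y
Introduce L': L -> yL', L' -> @xL' | -idL' | ε


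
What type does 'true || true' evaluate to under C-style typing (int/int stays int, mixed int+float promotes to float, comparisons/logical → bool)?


Operand types: bool || bool
Rule: logical operators take bool operands and yield bool
Result type: bool


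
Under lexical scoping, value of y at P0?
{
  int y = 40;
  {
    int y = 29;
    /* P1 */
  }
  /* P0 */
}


y declared in the same block as P0
y = 40


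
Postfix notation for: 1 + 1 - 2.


Left to right (same or higher precedence on left)
Postfix: 1 1 + 2 -


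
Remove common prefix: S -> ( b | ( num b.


Common prefix: '('
Factored: S -> ( S', S' -> b | num b


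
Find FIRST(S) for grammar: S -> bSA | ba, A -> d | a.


Per alternative of S: FIRST(bSA) = {b}; FIRST(ba) = {b}
FIRST(S) = {b}


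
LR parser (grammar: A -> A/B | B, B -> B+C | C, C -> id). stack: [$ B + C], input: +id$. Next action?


handle 'B+C' on top
Action: reduce (B -> B+C)


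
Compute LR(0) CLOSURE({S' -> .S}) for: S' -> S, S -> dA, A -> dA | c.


Start: S' -> .S
For each item with dot before a nonterminal B, add B -> .γ for every B-production
Closure: [S' -> .S, S -> .dA]


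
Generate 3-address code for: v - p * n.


Break into single-operator statements:
t1 = p * n
t2 = v - t1


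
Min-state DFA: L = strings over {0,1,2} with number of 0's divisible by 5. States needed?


Track (count of 0) mod 5: states 0..4, accept at 0
Minimal DFA: 5 states


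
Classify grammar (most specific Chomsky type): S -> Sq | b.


Left-linear: every RHS is a terminal or one nonterminal followed by a terminal
Classification: Type 3 (Regular)


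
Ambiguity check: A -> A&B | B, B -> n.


precedence layered via separate nonterminal B: deterministic
Unambiguous


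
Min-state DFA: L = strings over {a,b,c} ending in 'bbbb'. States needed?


Track the longest suffix of input matching a prefix of 'bbbb': 5 classes (prefixes of length 0..4)
Minimal DFA: 5 states


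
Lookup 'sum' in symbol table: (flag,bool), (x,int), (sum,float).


Lookup 'sum' → type float


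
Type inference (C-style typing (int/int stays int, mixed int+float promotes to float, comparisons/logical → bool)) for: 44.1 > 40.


Operand types: float > int
Rule: comparison yields bool
Result type: bool


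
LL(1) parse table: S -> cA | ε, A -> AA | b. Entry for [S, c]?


For [S, c]: 'c' ∈ FIRST(cA)
Entry: S -> cA


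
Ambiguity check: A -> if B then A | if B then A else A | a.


dangling else: 'if B then if B then a else a' parses two ways
Ambiguous


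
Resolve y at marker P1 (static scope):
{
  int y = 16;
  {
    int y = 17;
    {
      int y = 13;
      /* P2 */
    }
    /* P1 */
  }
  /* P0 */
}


y declared in the same block as P1
y = 17


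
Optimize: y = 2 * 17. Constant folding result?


2 * 17 = 34 at compile time
Optimized: y = 34


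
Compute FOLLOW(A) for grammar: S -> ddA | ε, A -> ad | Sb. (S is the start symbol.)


$ ∈ FOLLOW(S). For each A -> αBβ: add FIRST(β)\{ε} to FOLLOW(B); if β nullable, add FOLLOW(A).
FOLLOW(A) = {$, b}


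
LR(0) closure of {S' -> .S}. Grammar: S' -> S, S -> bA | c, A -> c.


Start: S' -> .S
For each item with dot before a nonterminal B, add B -> .γ for every B-production
Closure: [S' -> .S, S -> .bA, S -> .c]


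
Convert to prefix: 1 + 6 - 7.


left-to-right (same/higher precedence on left): tree is (- (+ 1 6) 7)
Prefix: - + 1 6 7


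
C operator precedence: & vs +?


'+' is additive (level 9); '&' is bitwise AND (level 5)
Higher level binds tighter
'+' has higher precedence than '&'


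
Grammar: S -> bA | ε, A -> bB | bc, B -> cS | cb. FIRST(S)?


Per alternative of S: FIRST(bA) = {b}; FIRST(ε) = {ε}
FIRST(S) = {b, ε}


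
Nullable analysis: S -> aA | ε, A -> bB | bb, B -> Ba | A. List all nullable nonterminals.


A nonterminal is nullable iff some alternative derives ε (directly, or every symbol in it is nullable)
Nullable: {S}


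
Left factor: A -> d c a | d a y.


Common prefix: 'd'
Factored: A -> d A', A' -> c a | a y


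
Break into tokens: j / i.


Scan left to right, longest-match per lexeme
Tokens: ID(j), OP(/), ID(i)


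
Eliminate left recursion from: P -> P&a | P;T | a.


Left-recursive alternatives: P&a, P;T; non-recursive: a
Introduce P': P -> aP', P' -> &aP' | ;TP' | ε


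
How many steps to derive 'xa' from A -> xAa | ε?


Derivation: A => xAa => xa
Steps: 2


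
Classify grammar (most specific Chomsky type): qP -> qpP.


LHS has context (more than one symbol) and |LHS| ≤ |RHS|
Classification: Type 1 (Context-Sensitive)


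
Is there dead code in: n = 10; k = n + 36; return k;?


n is read by k's definition; k is returned
No dead code


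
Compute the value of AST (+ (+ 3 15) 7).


Evaluate inner: (+ 3 15) = 18
Evaluate root: (+ 18 7) = 25
Result: 25


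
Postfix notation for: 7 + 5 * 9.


* has higher precedence, evaluate 5*9 first
Postfix: 7 5 9 * +


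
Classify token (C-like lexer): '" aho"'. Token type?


Pattern: double-quoted sequence
Type: STRING_LITERAL


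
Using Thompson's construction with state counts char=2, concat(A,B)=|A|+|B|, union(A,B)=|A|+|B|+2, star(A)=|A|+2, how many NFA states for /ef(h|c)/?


Syntax tree has 4 char leaf(s), 1 union(s), 0 star(s)
chars contribute 4×2 = 8; each union adds +2; each star adds +2
Total: 8 + 2 + 0 = 10 states


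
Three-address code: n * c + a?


Break into single-operator statements:
t1 = n * c
t2 = t1 + a


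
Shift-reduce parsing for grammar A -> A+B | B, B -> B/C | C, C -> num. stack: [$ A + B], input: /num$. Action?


'/' can extend B; shift to build B -> B/C
Action: shift


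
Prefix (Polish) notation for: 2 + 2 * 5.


'*' binds tighter: tree is (+ 2 (* 2 5))
Prefix: + 2 * 2 5


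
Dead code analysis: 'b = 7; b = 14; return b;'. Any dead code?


first assignment to b is overwritten before any read
Dead: 'b = 7'


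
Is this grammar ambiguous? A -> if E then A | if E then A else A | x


dangling else: 'if E then if E then x else x' parses two ways
Ambiguous


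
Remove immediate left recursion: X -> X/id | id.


Left-recursive alternatives: X/id; non-recursive: id
Introduce X': X -> idX', X' -> /idX' | ε
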